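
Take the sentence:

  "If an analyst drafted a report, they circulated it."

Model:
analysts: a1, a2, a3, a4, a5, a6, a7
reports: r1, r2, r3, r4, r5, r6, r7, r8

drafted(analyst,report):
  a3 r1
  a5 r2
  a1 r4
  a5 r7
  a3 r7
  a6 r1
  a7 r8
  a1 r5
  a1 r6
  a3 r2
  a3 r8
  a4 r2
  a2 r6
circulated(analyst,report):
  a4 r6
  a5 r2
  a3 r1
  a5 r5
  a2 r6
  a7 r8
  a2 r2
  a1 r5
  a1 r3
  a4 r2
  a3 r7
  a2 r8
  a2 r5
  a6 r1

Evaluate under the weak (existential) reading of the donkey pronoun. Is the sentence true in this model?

True

"it" takes "a report" as antecedent — a donkey pronoun bound across the clause boundary.
Weak reading: every analyst a with some drafted-report has at least one drafted-report r such that circulated(a,r).
Per analyst: a1:✓  a2:✓  a3:✓  a4:✓  a5:✓  a6:✓  a7:✓
Every analyst in the restrictor has a witness.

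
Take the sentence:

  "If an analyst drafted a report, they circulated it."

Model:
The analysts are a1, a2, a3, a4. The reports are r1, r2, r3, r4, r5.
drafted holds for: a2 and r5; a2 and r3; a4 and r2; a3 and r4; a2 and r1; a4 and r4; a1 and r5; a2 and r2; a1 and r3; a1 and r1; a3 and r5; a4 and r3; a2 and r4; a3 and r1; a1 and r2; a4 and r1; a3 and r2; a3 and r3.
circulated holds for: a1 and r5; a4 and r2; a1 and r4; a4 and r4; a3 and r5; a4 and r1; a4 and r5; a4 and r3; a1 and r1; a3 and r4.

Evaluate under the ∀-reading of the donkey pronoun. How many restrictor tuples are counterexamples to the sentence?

10

"it" takes "a report" as antecedent — a donkey pronoun bound across the clause boundary.
Strong reading: for every (a,r) with drafted(a,r), circulated(a,r).
Restrictor pairs: (a1,r1) ✓  (a1,r2) ✗  (a1,r3) ✗  (a1,r5) ✓  (a2,r1) ✗  (a2,r2) ✗  (a2,r3) ✗  (a2,r4) ✗  (a2,r5) ✗  (a3,r1) ✗  (a3,r2) ✗  (a3,r3) ✗  (a3,r4) ✓  (a3,r5) ✓  (a4,r1) ✓  (a4,r2) ✓  (a4,r3) ✓  (a4,r4) ✓
Counterexamples (restrictor pairs failing the scope): 10.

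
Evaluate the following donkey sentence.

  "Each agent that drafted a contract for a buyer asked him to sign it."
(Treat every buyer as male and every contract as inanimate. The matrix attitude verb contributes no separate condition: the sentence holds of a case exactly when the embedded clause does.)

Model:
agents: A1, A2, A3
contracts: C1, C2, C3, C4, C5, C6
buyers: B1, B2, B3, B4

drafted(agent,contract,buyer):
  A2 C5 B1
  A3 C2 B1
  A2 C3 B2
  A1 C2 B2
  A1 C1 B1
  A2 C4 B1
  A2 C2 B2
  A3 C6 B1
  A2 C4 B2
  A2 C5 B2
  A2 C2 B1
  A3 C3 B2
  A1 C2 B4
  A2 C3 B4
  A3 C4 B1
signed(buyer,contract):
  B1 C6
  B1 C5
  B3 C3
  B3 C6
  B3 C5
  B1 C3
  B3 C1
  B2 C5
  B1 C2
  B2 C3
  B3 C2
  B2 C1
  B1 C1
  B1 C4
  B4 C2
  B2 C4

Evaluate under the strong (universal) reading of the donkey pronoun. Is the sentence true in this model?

False

"him" takes "a buyer" as antecedent and "it" takes "a contract"; both are donkey pronouns co-varying with the restrictor.
Strong reading: for every (a,c,b) with drafted(a,c,b), signed(b,c).
Restrictor triples: (A1,C1,B1)→signed(B1,C1) ✓  (A1,C2,B2)→signed(B2,C2) ✗  (A1,C2,B4)→signed(B4,C2) ✓  (A2,C2,B1)→signed(B1,C2) ✓  (A2,C2,B2)→signed(B2,C2) ✗  (A2,C3,B2)→signed(B2,C3) ✓  (A2,C3,B4)→signed(B4,C3) ✗  (A2,C4,B1)→signed(B1,C4) ✓  (A2,C4,B2)→signed(B2,C4) ✓  (A2,C5,B1)→signed(B1,C5) ✓  (A2,C5,B2)→signed(B2,C5) ✓  (A3,C2,B1)→signed(B1,C2) ✓  (A3,C3,B2)→signed(B2,C3) ✓  (A3,C4,B1)→signed(B1,C4) ✓  (A3,C6,B1)→signed(B1,C6) ✓
Counterexample: (A1,C2,B2) — signed(B2,C2) does not hold.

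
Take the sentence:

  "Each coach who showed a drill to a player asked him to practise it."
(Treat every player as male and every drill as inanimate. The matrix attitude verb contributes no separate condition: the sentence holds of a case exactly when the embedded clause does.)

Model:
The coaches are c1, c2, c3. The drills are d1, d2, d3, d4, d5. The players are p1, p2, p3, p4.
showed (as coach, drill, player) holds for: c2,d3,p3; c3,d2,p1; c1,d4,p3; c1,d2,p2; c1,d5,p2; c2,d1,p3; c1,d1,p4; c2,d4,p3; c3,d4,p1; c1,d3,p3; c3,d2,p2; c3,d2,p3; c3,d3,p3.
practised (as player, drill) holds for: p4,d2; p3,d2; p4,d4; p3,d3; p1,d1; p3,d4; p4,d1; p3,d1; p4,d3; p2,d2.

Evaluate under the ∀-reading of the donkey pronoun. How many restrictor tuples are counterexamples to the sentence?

"him" takes "a player" as antecedent and "it" takes "a drill"; both are donkey pronouns co-varying with the restrictor.
Strong reading: for every (c,d,p) with showed(c,d,p), practised(p,d).
Restrictor triples: (c1,d1,p4)→practised(p4,d1) ✓  (c1,d2,p2)→practised(p2,d2) ✓  (c1,d3,p3)→practised(p3,d3) ✓  (c1,d4,p3)→practised(p3,d4) ✓  (c1,d5,p2)→practised(p2,d5) ✗  (c2,d1,p3)→practised(p3,d1) ✓  (c2,d3,p3)→practised(p3,d3) ✓  (c2,d4,p3)→practised(p3,d4) ✓  (c3,d2,p1)→practised(p1,d2) ✗  (c3,d2,p2)→practised(p2,d2) ✓  (c3,d2,p3)→practised(p3,d2) ✓  (c3,d3,p3)→practised(p3,d3) ✓  (c3,d4,p1)→practised(p1,d4) ✗
Counterexamples (restrictor triples failing the scope): 3.

3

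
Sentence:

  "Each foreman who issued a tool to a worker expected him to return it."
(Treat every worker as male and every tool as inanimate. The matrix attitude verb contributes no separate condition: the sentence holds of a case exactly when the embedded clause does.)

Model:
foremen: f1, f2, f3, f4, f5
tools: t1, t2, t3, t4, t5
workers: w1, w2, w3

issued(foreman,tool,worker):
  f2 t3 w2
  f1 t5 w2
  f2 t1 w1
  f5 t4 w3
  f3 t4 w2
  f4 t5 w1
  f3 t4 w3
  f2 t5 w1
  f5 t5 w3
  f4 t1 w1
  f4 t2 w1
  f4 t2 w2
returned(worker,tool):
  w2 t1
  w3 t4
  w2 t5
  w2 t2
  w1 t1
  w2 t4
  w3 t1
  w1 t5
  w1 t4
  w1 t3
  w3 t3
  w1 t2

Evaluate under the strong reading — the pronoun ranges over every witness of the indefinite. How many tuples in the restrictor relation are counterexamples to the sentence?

"him" takes "a worker" as antecedent and "it" takes "a tool"; both are donkey pronouns co-varying with the restrictor.
Strong reading: for every (f,t,w) with issued(f,t,w), returned(w,t).
Restrictor triples: (f1,t5,w2)→returned(w2,t5) ✓  (f2,t1,w1)→returned(w1,t1) ✓  (f2,t3,w2)→returned(w2,t3) ✗  (f2,t5,w1)→returned(w1,t5) ✓  (f3,t4,w2)→returned(w2,t4) ✓  (f3,t4,w3)→returned(w3,t4) ✓  (f4,t1,w1)→returned(w1,t1) ✓  (f4,t2,w1)→returned(w1,t2) ✓  (f4,t2,w2)→returned(w2,t2) ✓  (f4,t5,w1)→returned(w1,t5) ✓  (f5,t4,w3)→returned(w3,t4) ✓  (f5,t5,w3)→returned(w3,t5) ✗
Counterexamples (restrictor triples failing the scope): 2.

2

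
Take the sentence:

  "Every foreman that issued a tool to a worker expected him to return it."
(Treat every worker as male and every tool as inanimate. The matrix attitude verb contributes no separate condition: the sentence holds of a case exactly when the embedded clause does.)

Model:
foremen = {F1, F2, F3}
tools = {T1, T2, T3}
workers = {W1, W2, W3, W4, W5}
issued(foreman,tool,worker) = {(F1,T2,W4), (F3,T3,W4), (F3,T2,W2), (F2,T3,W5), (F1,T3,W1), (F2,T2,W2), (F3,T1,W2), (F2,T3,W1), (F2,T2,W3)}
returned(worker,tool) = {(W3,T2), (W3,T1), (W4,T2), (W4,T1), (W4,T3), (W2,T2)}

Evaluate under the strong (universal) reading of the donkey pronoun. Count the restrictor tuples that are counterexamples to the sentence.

"him" takes "a worker" as antecedent and "it" takes "a tool"; both are donkey pronouns co-varying with the restrictor.
Strong reading: for every (f,t,w) with issued(f,t,w), returned(w,t).
Restrictor triples: (F1,T2,W4)→returned(W4,T2) ✓  (F1,T3,W1)→returned(W1,T3) ✗  (F2,T2,W2)→returned(W2,T2) ✓  (F2,T2,W3)→returned(W3,T2) ✓  (F2,T3,W1)→returned(W1,T3) ✗  (F2,T3,W5)→returned(W5,T3) ✗  (F3,T1,W2)→returned(W2,T1) ✗  (F3,T2,W2)→returned(W2,T2) ✓  (F3,T3,W4)→returned(W4,T3) ✓
Counterexamples (restrictor triples failing the scope): 4.

4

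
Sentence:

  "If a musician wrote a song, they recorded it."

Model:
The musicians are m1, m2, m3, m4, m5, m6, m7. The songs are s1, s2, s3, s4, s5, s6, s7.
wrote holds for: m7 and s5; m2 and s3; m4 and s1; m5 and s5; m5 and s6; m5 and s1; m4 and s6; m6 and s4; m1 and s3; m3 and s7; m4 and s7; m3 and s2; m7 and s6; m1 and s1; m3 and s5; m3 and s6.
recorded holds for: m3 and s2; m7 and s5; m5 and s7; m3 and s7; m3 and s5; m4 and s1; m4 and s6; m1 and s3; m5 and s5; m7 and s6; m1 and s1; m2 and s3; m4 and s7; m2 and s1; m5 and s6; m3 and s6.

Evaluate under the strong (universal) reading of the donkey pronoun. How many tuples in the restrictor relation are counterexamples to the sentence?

"it" takes "a song" as antecedent — a donkey pronoun bound across the clause boundary.
Strong reading: for every (m,s) with wrote(m,s), recorded(m,s).
Restrictor pairs: (m1,s1) ✓  (m1,s3) ✓  (m2,s3) ✓  (m3,s2) ✓  (m3,s5) ✓  (m3,s6) ✓  (m3,s7) ✓  (m4,s1) ✓  (m4,s6) ✓  (m4,s7) ✓  (m5,s1) ✗  (m5,s5) ✓  (m5,s6) ✓  (m6,s4) ✗  (m7,s5) ✓  (m7,s6) ✓
Counterexamples (restrictor pairs failing the scope): 2.

2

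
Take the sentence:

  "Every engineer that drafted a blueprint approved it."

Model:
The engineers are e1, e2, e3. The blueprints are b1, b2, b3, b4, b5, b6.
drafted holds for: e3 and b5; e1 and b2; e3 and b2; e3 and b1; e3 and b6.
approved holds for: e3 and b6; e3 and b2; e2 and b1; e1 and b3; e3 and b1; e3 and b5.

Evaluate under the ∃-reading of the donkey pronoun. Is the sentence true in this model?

False

"it" takes "a blueprint" as antecedent — a donkey pronoun bound across the clause boundary.
Weak reading: every engineer e with some drafted-blueprint has at least one drafted-blueprint b such that approved(e,b).
Per engineer: e1:✗  e3:✓
e1 has no witness among its drafted-blueprints.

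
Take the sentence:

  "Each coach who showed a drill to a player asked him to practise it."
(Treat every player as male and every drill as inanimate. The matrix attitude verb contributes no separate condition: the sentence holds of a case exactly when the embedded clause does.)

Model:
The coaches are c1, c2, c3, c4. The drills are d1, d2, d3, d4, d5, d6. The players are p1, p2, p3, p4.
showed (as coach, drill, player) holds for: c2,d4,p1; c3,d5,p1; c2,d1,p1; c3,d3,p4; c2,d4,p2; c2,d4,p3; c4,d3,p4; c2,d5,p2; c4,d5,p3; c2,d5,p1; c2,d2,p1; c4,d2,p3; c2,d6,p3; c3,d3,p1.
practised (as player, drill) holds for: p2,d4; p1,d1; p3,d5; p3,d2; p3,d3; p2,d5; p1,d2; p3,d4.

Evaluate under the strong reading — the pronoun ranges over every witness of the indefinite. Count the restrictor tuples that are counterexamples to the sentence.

"him" takes "a player" as antecedent and "it" takes "a drill"; both are donkey pronouns co-varying with the restrictor.
Strong reading: for every (c,d,p) with showed(c,d,p), practised(p,d).
Restrictor triples: (c2,d1,p1)→practised(p1,d1) ✓  (c2,d2,p1)→practised(p1,d2) ✓  (c2,d4,p1)→practised(p1,d4) ✗  (c2,d4,p2)→practised(p2,d4) ✓  (c2,d4,p3)→practised(p3,d4) ✓  (c2,d5,p1)→practised(p1,d5) ✗  (c2,d5,p2)→practised(p2,d5) ✓  (c2,d6,p3)→practised(p3,d6) ✗  (c3,d3,p1)→practised(p1,d3) ✗  (c3,d3,p4)→practised(p4,d3) ✗  (c3,d5,p1)→practised(p1,d5) ✗  (c4,d2,p3)→practised(p3,d2) ✓  (c4,d3,p4)→practised(p4,d3) ✗  (c4,d5,p3)→practised(p3,d5) ✓
Counterexamples (restrictor triples failing the scope): 7.

7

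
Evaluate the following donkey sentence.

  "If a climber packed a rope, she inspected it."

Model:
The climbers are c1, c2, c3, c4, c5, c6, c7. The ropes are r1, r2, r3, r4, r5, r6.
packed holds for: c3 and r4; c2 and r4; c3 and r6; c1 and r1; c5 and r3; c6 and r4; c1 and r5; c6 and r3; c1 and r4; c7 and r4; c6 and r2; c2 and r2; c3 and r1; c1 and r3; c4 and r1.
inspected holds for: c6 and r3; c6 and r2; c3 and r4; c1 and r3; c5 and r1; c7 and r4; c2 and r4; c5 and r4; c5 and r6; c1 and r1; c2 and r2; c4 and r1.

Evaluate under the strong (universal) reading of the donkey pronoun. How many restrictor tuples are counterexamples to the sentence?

6

"it" takes "a rope" as antecedent — a donkey pronoun bound across the clause boundary.
Strong reading: for every (c,r) with packed(c,r), inspected(c,r).
Restrictor pairs: (c1,r1) ✓  (c1,r3) ✓  (c1,r4) ✗  (c1,r5) ✗  (c2,r2) ✓  (c2,r4) ✓  (c3,r1) ✗  (c3,r4) ✓  (c3,r6) ✗  (c4,r1) ✓  (c5,r3) ✗  (c6,r2) ✓  (c6,r3) ✓  (c6,r4) ✗  (c7,r4) ✓
Counterexamples (restrictor pairs failing the scope): 6.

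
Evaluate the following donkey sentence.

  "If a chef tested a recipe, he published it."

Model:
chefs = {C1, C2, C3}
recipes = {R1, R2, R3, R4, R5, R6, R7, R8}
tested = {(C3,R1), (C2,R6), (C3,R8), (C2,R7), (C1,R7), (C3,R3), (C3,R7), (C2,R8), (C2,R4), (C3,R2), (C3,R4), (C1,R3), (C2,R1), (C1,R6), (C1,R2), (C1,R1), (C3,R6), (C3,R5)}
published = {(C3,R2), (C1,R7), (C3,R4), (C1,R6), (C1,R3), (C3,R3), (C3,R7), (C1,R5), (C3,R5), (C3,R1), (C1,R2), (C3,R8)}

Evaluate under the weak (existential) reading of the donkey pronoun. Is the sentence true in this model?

"it" takes "a recipe" as antecedent — a donkey pronoun bound across the clause boundary.
Weak reading: every chef c with some tested-recipe has at least one tested-recipe r such that published(c,r).
Per chef: C1:✓  C2:✗  C3:✓
C2 has no witness among its tested-recipes.

False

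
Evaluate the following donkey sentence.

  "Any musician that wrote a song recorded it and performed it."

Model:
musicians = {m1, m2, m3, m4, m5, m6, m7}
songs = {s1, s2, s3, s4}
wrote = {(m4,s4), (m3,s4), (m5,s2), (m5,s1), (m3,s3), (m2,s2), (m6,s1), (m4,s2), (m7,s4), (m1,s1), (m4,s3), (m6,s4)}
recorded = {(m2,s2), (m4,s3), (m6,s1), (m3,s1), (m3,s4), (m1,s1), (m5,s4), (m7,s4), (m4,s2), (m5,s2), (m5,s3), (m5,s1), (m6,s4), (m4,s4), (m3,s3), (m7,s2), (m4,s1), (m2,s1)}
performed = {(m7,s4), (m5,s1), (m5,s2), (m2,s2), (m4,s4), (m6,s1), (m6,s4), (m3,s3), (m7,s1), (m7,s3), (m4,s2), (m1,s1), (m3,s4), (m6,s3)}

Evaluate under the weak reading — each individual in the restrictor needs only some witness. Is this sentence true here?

"it" takes "a song" as antecedent — a donkey pronoun bound across the clause boundary.
Weak reading: every musician m with some wrote-song has at least one wrote-song s such that recorded(m,s) ∧ performed(m,s).
Per musician: m1:✓  m2:✓  m3:✓  m4:✓  m5:✓  m6:✓  m7:✓
Every musician in the restrictor has a witness.

True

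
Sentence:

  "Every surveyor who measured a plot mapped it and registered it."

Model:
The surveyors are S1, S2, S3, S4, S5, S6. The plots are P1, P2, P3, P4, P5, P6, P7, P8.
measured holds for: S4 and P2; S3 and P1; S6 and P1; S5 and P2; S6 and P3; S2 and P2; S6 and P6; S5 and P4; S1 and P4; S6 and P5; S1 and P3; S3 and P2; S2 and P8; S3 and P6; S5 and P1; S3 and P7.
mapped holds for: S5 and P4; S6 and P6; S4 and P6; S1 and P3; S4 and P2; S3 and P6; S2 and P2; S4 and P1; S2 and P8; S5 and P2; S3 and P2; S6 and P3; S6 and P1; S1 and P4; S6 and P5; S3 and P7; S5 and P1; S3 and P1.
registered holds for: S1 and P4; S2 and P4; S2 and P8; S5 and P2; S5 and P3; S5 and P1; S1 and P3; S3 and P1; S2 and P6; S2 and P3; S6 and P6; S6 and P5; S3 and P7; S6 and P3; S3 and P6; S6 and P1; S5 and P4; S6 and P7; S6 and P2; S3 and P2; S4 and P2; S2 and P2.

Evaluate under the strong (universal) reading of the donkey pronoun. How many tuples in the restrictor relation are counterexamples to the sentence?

0

"it" takes "a plot" as antecedent — a donkey pronoun bound across the clause boundary.
Strong reading: for every (s,p) with measured(s,p), mapped(s,p) ∧ registered(s,p).
Restrictor pairs: (S1,P3) ✓  (S1,P4) ✓  (S2,P2) ✓  (S2,P8) ✓  (S3,P1) ✓  (S3,P2) ✓  (S3,P6) ✓  (S3,P7) ✓  (S4,P2) ✓  (S5,P1) ✓  (S5,P2) ✓  (S5,P4) ✓  (S6,P1) ✓  (S6,P3) ✓  (S6,P5) ✓  (S6,P6) ✓
Counterexamples (restrictor pairs failing the scope): 0.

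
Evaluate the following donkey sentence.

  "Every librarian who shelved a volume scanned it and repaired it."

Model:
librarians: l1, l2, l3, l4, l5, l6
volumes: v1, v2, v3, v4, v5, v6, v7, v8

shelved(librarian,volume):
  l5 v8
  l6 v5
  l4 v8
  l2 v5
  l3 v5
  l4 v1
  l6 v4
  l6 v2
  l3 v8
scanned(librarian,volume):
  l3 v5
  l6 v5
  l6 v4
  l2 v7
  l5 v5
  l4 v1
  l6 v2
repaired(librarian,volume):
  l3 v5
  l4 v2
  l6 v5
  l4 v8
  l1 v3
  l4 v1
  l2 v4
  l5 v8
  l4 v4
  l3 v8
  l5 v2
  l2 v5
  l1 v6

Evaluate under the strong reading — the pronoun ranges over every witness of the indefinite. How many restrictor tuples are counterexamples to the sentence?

6

"it" takes "a volume" as antecedent — a donkey pronoun bound across the clause boundary.
Strong reading: for every (l,v) with shelved(l,v), scanned(l,v) ∧ repaired(l,v).
Restrictor pairs: (l2,v5) ✗  (l3,v5) ✓  (l3,v8) ✗  (l4,v1) ✓  (l4,v8) ✗  (l5,v8) ✗  (l6,v2) ✗  (l6,v4) ✗  (l6,v5) ✓
Counterexamples (restrictor pairs failing the scope): 6.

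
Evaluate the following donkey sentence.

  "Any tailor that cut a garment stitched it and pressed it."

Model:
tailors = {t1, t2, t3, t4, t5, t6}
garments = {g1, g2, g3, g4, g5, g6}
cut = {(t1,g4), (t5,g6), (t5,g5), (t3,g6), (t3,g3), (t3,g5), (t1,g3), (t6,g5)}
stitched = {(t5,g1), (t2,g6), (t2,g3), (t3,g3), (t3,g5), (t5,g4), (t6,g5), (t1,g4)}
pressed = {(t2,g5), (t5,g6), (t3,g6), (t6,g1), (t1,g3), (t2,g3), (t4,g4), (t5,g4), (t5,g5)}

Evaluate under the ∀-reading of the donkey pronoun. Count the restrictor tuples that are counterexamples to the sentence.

8

"it" takes "a garment" as antecedent — a donkey pronoun bound across the clause boundary.
Strong reading: for every (t,g) with cut(t,g), stitched(t,g) ∧ pressed(t,g).
Restrictor pairs: (t1,g3) ✗  (t1,g4) ✗  (t3,g3) ✗  (t3,g5) ✗  (t3,g6) ✗  (t5,g5) ✗  (t5,g6) ✗  (t6,g5) ✗
Counterexamples (restrictor pairs failing the scope): 8.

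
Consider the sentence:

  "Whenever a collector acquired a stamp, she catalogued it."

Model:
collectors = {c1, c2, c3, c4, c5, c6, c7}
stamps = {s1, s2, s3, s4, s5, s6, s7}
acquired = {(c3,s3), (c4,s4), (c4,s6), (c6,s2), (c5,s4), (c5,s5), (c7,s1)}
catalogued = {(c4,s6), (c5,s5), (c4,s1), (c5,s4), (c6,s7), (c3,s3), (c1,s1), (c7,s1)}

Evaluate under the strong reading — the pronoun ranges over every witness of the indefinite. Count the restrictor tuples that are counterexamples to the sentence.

2

"it" takes "a stamp" as antecedent — a donkey pronoun bound across the clause boundary.
Strong reading: for every (c,s) with acquired(c,s), catalogued(c,s).
Restrictor pairs: (c3,s3) ✓  (c4,s4) ✗  (c4,s6) ✓  (c5,s4) ✓  (c5,s5) ✓  (c6,s2) ✗  (c7,s1) ✓
Counterexamples (restrictor pairs failing the scope): 2.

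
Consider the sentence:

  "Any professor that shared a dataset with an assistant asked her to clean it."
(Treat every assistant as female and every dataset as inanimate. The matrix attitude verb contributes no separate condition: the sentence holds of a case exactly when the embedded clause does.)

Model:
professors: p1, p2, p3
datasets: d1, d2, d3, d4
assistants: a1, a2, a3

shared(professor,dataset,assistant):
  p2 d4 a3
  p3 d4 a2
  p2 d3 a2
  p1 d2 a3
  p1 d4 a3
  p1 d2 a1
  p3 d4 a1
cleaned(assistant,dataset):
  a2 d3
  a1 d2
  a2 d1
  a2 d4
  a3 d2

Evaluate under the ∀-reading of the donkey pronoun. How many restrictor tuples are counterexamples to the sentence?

3

"her" takes "an assistant" as antecedent and "it" takes "a dataset"; both are donkey pronouns co-varying with the restrictor.
Strong reading: for every (p,d,a) with shared(p,d,a), cleaned(a,d).
Restrictor triples: (p1,d2,a1)→cleaned(a1,d2) ✓  (p1,d2,a3)→cleaned(a3,d2) ✓  (p1,d4,a3)→cleaned(a3,d4) ✗  (p2,d3,a2)→cleaned(a2,d3) ✓  (p2,d4,a3)→cleaned(a3,d4) ✗  (p3,d4,a1)→cleaned(a1,d4) ✗  (p3,d4,a2)→cleaned(a2,d4) ✓
Counterexamples (restrictor triples failing the scope): 3.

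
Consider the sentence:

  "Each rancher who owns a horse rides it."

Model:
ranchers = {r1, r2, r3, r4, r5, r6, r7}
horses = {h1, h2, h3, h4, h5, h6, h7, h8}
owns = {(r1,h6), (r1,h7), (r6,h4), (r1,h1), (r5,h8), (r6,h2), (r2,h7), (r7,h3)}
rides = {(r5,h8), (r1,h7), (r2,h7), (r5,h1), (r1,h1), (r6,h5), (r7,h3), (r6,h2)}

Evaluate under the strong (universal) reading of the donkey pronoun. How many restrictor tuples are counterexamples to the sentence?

"it" takes "a horse" as antecedent — a donkey pronoun bound across the clause boundary.
Strong reading: for every (r,h) with owns(r,h), rides(r,h).
Restrictor pairs: (r1,h1) ✓  (r1,h6) ✗  (r1,h7) ✓  (r2,h7) ✓  (r5,h8) ✓  (r6,h2) ✓  (r6,h4) ✗  (r7,h3) ✓
Counterexamples (restrictor pairs failing the scope): 2.

2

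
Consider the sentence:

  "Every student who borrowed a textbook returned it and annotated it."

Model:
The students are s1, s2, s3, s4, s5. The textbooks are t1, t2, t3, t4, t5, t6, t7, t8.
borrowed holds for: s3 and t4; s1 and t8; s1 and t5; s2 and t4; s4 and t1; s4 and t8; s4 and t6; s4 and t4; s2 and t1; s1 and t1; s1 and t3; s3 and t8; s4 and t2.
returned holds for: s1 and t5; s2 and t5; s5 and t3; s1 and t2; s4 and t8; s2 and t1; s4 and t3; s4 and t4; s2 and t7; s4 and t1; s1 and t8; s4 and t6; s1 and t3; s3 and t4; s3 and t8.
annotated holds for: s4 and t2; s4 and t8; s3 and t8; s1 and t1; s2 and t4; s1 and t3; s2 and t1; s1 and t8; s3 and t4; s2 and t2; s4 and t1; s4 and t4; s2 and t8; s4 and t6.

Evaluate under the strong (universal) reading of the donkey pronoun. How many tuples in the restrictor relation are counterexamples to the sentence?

4

"it" takes "a textbook" as antecedent — a donkey pronoun bound across the clause boundary.
Strong reading: for every (s,t) with borrowed(s,t), returned(s,t) ∧ annotated(s,t).
Restrictor pairs: (s1,t1) ✗  (s1,t3) ✓  (s1,t5) ✗  (s1,t8) ✓  (s2,t1) ✓  (s2,t4) ✗  (s3,t4) ✓  (s3,t8) ✓  (s4,t1) ✓  (s4,t2) ✗  (s4,t4) ✓  (s4,t6) ✓  (s4,t8) ✓
Counterexamples (restrictor pairs failing the scope): 4.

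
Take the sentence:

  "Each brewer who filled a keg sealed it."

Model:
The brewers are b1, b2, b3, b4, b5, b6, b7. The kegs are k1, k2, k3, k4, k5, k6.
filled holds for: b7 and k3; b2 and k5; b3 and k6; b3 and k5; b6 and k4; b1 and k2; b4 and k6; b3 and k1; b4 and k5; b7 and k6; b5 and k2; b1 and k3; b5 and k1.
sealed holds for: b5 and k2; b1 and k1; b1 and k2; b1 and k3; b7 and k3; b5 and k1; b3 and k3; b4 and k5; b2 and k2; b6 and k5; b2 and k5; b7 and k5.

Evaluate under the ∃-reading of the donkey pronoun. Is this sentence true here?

"it" takes "a keg" as antecedent — a donkey pronoun bound across the clause boundary.
Weak reading: every brewer b with some filled-keg has at least one filled-keg k such that sealed(b,k).
Per brewer: b1:✓  b2:✓  b3:✗  b4:✓  b5:✓  b6:✗  b7:✓
b3 has no witness among its filled-kegs.

False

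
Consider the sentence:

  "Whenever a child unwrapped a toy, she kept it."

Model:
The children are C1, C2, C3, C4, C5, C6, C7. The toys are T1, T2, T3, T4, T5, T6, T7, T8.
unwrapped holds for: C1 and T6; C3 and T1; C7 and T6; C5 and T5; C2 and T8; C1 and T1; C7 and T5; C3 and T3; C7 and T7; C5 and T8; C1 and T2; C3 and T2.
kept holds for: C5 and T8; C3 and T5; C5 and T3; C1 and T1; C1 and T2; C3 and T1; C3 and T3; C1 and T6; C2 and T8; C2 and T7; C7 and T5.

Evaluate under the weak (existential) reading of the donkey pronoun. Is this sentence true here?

True

"it" takes "a toy" as antecedent — a donkey pronoun bound across the clause boundary.
Weak reading: every child c with some unwrapped-toy has at least one unwrapped-toy t such that kept(c,t).
Per child: C1:✓  C2:✓  C3:✓  C5:✓  C7:✓
Every child in the restrictor has a witness.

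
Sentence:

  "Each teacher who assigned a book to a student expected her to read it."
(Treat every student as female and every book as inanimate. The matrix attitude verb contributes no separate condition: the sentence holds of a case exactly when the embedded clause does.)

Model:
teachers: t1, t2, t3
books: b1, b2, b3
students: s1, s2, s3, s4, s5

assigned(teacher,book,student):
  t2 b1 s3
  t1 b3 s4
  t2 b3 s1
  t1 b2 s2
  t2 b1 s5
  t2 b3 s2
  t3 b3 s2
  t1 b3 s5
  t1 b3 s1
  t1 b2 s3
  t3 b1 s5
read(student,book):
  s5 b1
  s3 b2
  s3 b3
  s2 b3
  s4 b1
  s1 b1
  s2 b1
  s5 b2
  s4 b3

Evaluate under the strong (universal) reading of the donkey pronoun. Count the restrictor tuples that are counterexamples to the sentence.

"her" takes "a student" as antecedent and "it" takes "a book"; both are donkey pronouns co-varying with the restrictor.
Strong reading: for every (t,b,s) with assigned(t,b,s), read(s,b).
Restrictor triples: (t1,b2,s2)→read(s2,b2) ✗  (t1,b2,s3)→read(s3,b2) ✓  (t1,b3,s1)→read(s1,b3) ✗  (t1,b3,s4)→read(s4,b3) ✓  (t1,b3,s5)→read(s5,b3) ✗  (t2,b1,s3)→read(s3,b1) ✗  (t2,b1,s5)→read(s5,b1) ✓  (t2,b3,s1)→read(s1,b3) ✗  (t2,b3,s2)→read(s2,b3) ✓  (t3,b1,s5)→read(s5,b1) ✓  (t3,b3,s2)→read(s2,b3) ✓
Counterexamples (restrictor triples failing the scope): 5.

5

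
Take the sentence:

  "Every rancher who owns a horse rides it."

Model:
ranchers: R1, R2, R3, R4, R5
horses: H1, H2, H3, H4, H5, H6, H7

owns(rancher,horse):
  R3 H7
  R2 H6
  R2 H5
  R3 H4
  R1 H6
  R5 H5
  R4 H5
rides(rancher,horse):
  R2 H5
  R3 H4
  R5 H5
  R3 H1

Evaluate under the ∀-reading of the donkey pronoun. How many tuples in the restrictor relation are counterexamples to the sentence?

"it" takes "a horse" as antecedent — a donkey pronoun bound across the clause boundary.
Strong reading: for every (r,h) with owns(r,h), rides(r,h).
Restrictor pairs: (R1,H6) ✗  (R2,H5) ✓  (R2,H6) ✗  (R3,H4) ✓  (R3,H7) ✗  (R4,H5) ✗  (R5,H5) ✓
Counterexamples (restrictor pairs failing the scope): 4.

4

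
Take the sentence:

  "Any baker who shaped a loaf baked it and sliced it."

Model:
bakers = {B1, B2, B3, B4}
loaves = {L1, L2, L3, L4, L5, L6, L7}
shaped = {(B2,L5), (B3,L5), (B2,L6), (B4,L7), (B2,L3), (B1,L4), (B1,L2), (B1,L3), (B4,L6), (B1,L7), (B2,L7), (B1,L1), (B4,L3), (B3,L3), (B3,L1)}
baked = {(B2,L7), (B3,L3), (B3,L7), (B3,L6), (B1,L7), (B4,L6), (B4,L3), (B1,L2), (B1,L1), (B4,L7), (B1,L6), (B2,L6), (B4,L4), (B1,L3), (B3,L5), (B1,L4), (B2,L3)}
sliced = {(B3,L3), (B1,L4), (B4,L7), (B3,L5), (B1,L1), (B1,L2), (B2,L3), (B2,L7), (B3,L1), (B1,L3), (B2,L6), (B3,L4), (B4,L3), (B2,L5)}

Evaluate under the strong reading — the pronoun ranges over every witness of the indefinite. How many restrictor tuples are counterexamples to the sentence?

4

"it" takes "a loaf" as antecedent — a donkey pronoun bound across the clause boundary.
Strong reading: for every (b,l) with shaped(b,l), baked(b,l) ∧ sliced(b,l).
Restrictor pairs: (B1,L1) ✓  (B1,L2) ✓  (B1,L3) ✓  (B1,L4) ✓  (B1,L7) ✗  (B2,L3) ✓  (B2,L5) ✗  (B2,L6) ✓  (B2,L7) ✓  (B3,L1) ✗  (B3,L3) ✓  (B3,L5) ✓  (B4,L3) ✓  (B4,L6) ✗  (B4,L7) ✓
Counterexamples (restrictor pairs failing the scope): 4.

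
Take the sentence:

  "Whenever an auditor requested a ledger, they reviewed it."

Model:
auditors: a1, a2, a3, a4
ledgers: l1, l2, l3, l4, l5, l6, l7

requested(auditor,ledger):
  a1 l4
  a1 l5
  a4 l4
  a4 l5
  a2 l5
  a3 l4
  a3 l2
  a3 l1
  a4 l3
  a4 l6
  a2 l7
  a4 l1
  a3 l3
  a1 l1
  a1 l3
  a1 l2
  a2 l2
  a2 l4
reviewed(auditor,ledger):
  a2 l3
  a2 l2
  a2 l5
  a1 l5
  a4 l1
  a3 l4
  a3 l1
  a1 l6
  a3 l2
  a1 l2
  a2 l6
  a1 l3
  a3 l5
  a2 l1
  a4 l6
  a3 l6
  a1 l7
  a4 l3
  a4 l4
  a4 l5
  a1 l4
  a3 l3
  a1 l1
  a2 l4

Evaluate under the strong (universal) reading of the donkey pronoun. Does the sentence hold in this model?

False

"it" takes "a ledger" as antecedent — a donkey pronoun bound across the clause boundary.
Strong reading: for every (a,l) with requested(a,l), reviewed(a,l).
Restrictor pairs: (a1,l1) ✓  (a1,l2) ✓  (a1,l3) ✓  (a1,l4) ✓  (a1,l5) ✓  (a2,l2) ✓  (a2,l4) ✓  (a2,l5) ✓  (a2,l7) ✗  (a3,l1) ✓  (a3,l2) ✓  (a3,l3) ✓  (a3,l4) ✓  (a4,l1) ✓  (a4,l3) ✓  (a4,l4) ✓  (a4,l5) ✓  (a4,l6) ✓
Counterexample: (a2,l7) is in requested but fails the scope.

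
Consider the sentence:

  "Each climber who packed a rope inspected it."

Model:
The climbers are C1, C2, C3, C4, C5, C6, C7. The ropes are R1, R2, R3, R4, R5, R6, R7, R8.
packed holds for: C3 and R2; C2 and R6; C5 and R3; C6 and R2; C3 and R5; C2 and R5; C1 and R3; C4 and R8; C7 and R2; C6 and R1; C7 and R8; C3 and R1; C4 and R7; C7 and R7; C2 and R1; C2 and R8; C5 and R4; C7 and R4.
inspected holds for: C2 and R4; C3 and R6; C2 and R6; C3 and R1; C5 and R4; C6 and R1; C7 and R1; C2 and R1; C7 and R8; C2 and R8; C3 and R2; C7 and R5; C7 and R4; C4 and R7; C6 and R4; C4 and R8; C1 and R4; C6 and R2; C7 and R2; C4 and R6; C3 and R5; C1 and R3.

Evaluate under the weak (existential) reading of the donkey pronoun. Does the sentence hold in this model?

True

"it" takes "a rope" as antecedent — a donkey pronoun bound across the clause boundary.
Weak reading: every climber c with some packed-rope has at least one packed-rope r such that inspected(c,r).
Per climber: C1:✓  C2:✓  C3:✓  C4:✓  C5:✓  C6:✓  C7:✓
Every climber in the restrictor has a witness.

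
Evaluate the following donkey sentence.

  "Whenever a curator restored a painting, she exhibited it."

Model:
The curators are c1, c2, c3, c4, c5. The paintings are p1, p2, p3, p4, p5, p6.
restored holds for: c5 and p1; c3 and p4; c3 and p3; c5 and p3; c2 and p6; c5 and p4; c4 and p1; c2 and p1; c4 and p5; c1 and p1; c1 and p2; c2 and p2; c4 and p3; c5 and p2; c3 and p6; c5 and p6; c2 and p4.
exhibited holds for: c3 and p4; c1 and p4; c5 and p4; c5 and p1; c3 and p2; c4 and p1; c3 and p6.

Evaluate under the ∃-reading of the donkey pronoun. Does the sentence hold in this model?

"it" takes "a painting" as antecedent — a donkey pronoun bound across the clause boundary.
Weak reading: every curator c with some restored-painting has at least one restored-painting p such that exhibited(c,p).
Per curator: c1:✗  c2:✗  c3:✓  c4:✓  c5:✓
c1 has no witness among its restored-paintings.

False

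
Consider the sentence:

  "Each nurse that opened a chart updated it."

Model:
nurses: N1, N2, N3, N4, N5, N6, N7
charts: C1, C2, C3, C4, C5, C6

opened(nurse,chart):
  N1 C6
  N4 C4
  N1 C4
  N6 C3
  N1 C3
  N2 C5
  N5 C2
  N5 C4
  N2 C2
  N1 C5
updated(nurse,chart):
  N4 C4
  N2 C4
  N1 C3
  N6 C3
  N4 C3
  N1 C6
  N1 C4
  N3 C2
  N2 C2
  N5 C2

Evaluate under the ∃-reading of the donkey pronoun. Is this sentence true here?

"it" takes "a chart" as antecedent — a donkey pronoun bound across the clause boundary.
Weak reading: every nurse n with some opened-chart has at least one opened-chart c such that updated(n,c).
Per nurse: N1:✓  N2:✓  N4:✓  N5:✓  N6:✓
Every nurse in the restrictor has a witness.

True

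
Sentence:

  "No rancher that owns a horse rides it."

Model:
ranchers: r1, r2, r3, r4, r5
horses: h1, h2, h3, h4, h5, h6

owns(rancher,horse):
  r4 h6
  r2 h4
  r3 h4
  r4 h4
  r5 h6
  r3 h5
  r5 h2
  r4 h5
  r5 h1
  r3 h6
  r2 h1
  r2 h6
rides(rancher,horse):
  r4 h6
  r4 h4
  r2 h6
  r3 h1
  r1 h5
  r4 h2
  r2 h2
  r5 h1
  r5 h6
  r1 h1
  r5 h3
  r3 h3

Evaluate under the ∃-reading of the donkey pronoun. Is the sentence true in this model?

False

"it" takes "a horse" as antecedent — a donkey pronoun bound across the clause boundary.
Truth condition: for no (r,h) with owns(r,h) does rides(r,h) hold.
Restrictor pairs — does the scope hold? (r2,h1):fails  (r2,h4):fails  (r2,h6):holds  (r3,h4):fails  (r3,h5):fails  (r3,h6):fails  (r4,h4):holds  (r4,h5):fails  (r4,h6):holds  (r5,h1):holds  (r5,h2):fails  (r5,h6):holds
Scope holds for 5 pair(s), so the sentence is false.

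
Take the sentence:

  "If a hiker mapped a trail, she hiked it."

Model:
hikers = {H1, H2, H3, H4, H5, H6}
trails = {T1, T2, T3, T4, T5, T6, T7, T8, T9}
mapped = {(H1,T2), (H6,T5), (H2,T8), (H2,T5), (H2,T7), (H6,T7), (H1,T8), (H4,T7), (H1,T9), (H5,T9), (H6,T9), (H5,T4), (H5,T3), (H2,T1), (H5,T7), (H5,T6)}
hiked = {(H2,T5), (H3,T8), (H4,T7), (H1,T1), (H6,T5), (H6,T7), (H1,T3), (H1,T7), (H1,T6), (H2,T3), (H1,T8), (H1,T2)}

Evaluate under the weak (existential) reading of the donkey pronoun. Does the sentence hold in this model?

"it" takes "a trail" as antecedent — a donkey pronoun bound across the clause boundary.
Weak reading: every hiker h with some mapped-trail has at least one mapped-trail t such that hiked(h,t).
Per hiker: H1:✓  H2:✓  H4:✓  H5:✗  H6:✓
H5 has no witness among its mapped-trails.

False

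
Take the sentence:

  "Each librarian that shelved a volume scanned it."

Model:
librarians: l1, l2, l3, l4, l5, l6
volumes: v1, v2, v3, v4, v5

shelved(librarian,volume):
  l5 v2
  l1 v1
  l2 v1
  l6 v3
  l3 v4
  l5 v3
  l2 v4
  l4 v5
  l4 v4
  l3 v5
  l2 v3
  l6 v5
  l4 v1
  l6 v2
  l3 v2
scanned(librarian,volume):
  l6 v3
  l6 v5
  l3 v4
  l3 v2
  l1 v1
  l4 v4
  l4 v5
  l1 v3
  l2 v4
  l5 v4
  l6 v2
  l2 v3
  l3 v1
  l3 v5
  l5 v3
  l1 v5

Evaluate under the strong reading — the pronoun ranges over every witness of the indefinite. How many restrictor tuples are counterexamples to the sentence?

3

"it" takes "a volume" as antecedent — a donkey pronoun bound across the clause boundary.
Strong reading: for every (l,v) with shelved(l,v), scanned(l,v).
Restrictor pairs: (l1,v1) ✓  (l2,v1) ✗  (l2,v3) ✓  (l2,v4) ✓  (l3,v2) ✓  (l3,v4) ✓  (l3,v5) ✓  (l4,v1) ✗  (l4,v4) ✓  (l4,v5) ✓  (l5,v2) ✗  (l5,v3) ✓  (l6,v2) ✓  (l6,v3) ✓  (l6,v5) ✓
Counterexamples (restrictor pairs failing the scope): 3.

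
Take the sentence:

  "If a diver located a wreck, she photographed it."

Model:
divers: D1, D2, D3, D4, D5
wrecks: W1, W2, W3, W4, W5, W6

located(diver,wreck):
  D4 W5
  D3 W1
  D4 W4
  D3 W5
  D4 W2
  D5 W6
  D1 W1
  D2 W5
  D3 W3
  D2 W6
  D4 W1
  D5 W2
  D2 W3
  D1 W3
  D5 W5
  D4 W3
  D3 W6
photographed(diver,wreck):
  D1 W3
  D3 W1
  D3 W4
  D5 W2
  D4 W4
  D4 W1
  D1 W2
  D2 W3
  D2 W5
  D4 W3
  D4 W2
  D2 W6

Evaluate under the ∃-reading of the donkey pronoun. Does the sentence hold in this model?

"it" takes "a wreck" as antecedent — a donkey pronoun bound across the clause boundary.
Weak reading: every diver d with some located-wreck has at least one located-wreck w such that photographed(d,w).
Per diver: D1:✓  D2:✓  D3:✓  D4:✓  D5:✓
Every diver in the restrictor has a witness.

True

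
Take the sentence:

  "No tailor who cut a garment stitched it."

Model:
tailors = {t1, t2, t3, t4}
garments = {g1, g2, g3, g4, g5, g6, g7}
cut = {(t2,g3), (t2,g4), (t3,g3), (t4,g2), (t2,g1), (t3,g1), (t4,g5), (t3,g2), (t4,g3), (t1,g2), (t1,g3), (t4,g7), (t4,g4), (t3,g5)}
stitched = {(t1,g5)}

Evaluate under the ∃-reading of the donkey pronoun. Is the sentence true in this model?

True

"it" takes "a garment" as antecedent — a donkey pronoun bound across the clause boundary.
Truth condition: for no (t,g) with cut(t,g) does stitched(t,g) hold.
Restrictor pairs — does the scope hold? (t1,g2):fails  (t1,g3):fails  (t2,g1):fails  (t2,g3):fails  (t2,g4):fails  (t3,g1):fails  (t3,g2):fails  (t3,g3):fails  (t3,g5):fails  (t4,g2):fails  (t4,g3):fails  (t4,g4):fails  (t4,g5):fails  (t4,g7):fails
Scope holds for no restrictor pair, so the sentence is true.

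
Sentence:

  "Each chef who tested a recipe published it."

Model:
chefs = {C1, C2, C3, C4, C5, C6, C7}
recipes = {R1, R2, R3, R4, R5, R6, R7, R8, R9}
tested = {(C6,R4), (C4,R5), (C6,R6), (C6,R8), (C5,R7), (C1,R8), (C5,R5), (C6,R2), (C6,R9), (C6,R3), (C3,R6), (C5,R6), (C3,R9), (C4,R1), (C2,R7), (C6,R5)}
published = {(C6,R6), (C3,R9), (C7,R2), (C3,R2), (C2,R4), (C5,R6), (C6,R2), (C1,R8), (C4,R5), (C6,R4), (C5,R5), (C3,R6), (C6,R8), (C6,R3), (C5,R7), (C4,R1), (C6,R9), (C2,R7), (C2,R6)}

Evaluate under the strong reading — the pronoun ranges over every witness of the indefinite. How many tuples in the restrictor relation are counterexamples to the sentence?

1

"it" takes "a recipe" as antecedent — a donkey pronoun bound across the clause boundary.
Strong reading: for every (c,r) with tested(c,r), published(c,r).
Restrictor pairs: (C1,R8) ✓  (C2,R7) ✓  (C3,R6) ✓  (C3,R9) ✓  (C4,R1) ✓  (C4,R5) ✓  (C5,R5) ✓  (C5,R6) ✓  (C5,R7) ✓  (C6,R2) ✓  (C6,R3) ✓  (C6,R4) ✓  (C6,R5) ✗  (C6,R6) ✓  (C6,R8) ✓  (C6,R9) ✓
Counterexamples (restrictor pairs failing the scope): 1.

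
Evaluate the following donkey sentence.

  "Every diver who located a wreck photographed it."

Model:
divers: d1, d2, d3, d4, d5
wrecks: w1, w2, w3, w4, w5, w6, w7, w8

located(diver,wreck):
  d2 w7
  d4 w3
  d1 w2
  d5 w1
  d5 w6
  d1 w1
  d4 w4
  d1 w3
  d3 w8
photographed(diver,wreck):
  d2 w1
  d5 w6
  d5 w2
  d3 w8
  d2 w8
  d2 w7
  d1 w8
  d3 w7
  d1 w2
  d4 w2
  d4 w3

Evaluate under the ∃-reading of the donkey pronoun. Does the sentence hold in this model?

True

"it" takes "a wreck" as antecedent — a donkey pronoun bound across the clause boundary.
Weak reading: every diver d with some located-wreck has at least one located-wreck w such that photographed(d,w).
Per diver: d1:✓  d2:✓  d3:✓  d4:✓  d5:✓
Every diver in the restrictor has a witness.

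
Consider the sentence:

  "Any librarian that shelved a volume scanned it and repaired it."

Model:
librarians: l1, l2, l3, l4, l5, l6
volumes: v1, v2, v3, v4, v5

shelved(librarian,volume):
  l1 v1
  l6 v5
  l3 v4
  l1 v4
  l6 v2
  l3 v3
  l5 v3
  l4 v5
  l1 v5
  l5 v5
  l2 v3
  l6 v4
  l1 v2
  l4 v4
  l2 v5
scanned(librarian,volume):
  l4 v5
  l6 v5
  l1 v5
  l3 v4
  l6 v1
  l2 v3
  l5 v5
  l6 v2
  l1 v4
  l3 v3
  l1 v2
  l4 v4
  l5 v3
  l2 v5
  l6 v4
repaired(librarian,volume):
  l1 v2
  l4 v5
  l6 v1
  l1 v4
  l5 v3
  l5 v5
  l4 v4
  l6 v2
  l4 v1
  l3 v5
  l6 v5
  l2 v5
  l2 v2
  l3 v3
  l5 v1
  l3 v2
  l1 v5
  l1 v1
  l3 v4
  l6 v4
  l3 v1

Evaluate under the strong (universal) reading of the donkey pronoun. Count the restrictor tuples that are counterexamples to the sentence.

2

"it" takes "a volume" as antecedent — a donkey pronoun bound across the clause boundary.
Strong reading: for every (l,v) with shelved(l,v), scanned(l,v) ∧ repaired(l,v).
Restrictor pairs: (l1,v1) ✗  (l1,v2) ✓  (l1,v4) ✓  (l1,v5) ✓  (l2,v3) ✗  (l2,v5) ✓  (l3,v3) ✓  (l3,v4) ✓  (l4,v4) ✓  (l4,v5) ✓  (l5,v3) ✓  (l5,v5) ✓  (l6,v2) ✓  (l6,v4) ✓  (l6,v5) ✓
Counterexamples (restrictor pairs failing the scope): 2.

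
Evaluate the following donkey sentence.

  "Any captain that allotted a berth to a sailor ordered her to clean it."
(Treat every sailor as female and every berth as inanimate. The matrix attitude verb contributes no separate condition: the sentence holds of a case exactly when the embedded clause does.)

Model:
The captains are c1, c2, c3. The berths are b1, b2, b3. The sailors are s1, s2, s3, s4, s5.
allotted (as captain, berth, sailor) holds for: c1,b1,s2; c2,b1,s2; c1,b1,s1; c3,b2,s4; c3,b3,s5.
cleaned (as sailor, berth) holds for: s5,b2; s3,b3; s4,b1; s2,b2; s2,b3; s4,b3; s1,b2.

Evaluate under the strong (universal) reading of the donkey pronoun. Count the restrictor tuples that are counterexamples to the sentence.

"her" takes "a sailor" as antecedent and "it" takes "a berth"; both are donkey pronouns co-varying with the restrictor.
Strong reading: for every (c,b,s) with allotted(c,b,s), cleaned(s,b).
Restrictor triples: (c1,b1,s1)→cleaned(s1,b1) ✗  (c1,b1,s2)→cleaned(s2,b1) ✗  (c2,b1,s2)→cleaned(s2,b1) ✗  (c3,b2,s4)→cleaned(s4,b2) ✗  (c3,b3,s5)→cleaned(s5,b3) ✗
Counterexamples (restrictor triples failing the scope): 5.

5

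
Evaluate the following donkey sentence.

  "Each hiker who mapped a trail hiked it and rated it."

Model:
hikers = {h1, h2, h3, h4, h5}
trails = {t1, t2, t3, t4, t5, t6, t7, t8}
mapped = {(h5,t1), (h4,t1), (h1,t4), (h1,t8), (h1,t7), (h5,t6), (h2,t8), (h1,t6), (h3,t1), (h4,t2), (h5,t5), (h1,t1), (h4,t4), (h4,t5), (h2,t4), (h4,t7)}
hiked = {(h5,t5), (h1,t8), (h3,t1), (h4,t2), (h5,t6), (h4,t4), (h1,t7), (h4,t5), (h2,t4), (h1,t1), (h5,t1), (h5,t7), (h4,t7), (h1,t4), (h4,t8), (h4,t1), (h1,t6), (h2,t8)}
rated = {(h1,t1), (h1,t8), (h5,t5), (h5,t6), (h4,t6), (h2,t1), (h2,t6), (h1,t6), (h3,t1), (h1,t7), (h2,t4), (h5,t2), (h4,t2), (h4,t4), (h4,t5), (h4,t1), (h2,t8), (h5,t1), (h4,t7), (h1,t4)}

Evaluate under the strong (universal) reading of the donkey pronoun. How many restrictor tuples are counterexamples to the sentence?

0

"it" takes "a trail" as antecedent — a donkey pronoun bound across the clause boundary.
Strong reading: for every (h,t) with mapped(h,t), hiked(h,t) ∧ rated(h,t).
Restrictor pairs: (h1,t1) ✓  (h1,t4) ✓  (h1,t6) ✓  (h1,t7) ✓  (h1,t8) ✓  (h2,t4) ✓  (h2,t8) ✓  (h3,t1) ✓  (h4,t1) ✓  (h4,t2) ✓  (h4,t4) ✓  (h4,t5) ✓  (h4,t7) ✓  (h5,t1) ✓  (h5,t5) ✓  (h5,t6) ✓
Counterexamples (restrictor pairs failing the scope): 0.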